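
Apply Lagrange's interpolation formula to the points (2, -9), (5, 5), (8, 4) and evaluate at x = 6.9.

Lagrange interpolation formula:
P(x) = Σ yᵢ × Lᵢ(x)
where Lᵢ(x) = Π_{j≠i} (x - xⱼ)/(xᵢ - xⱼ)

L_0(6.9) = (6.9 - 5)/(2 - 5) × (6.9 - 8)/(2 - 8) = -0.116111
L_1(6.9) = (6.9 - 2)/(5 - 2) × (6.9 - 8)/(5 - 8) = 0.598889
L_2(6.9) = (6.9 - 2)/(8 - 2) × (6.9 - 5)/(8 - 5) = 0.517222

P(6.9) = (-9)×L_0(6.9) + 5×L_1(6.9) + 4×L_2(6.9)
P(6.9) = 6.108333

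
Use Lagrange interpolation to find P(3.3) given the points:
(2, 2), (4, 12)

Lagrange interpolation formula:
P(x) = Σ yᵢ × Lᵢ(x)
where Lᵢ(x) = Π_{j≠i} (x - xⱼ)/(xᵢ - xⱼ)

L_0(3.3) = (3.3 - 4)/(2 - 4) = 0.350000
L_1(3.3) = (3.3 - 2)/(4 - 2) = 0.650000

P(3.3) = 2×L_0(3.3) + 12×L_1(3.3)
P(3.3) = 8.500000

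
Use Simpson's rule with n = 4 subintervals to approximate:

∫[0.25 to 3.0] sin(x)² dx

f(x) = sin(x)²
a = 0.25, b = 3.0, n = 4
h = (b - a)/n = 0.687500

Simpson's rule: (h/3)[f(x₀) + 4f(x₁) + 2f(x₂) + ... + f(xₙ)]

x_0 = 0.2500, f(x_0) = 0.061209, coefficient = 1
x_1 = 0.9375, f(x_1) = 0.649767, coefficient = 4
x_2 = 1.6250, f(x_2) = 0.997065, coefficient = 2
x_3 = 2.3125, f(x_3) = 0.543639, coefficient = 4
x_4 = 3.0000, f(x_4) = 0.019915, coefficient = 1

I ≈ (0.687500/3) × 6.848876 = 1.569534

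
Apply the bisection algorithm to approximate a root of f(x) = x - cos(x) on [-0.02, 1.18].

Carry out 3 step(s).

f(x) = x - cos(x)
Initial interval: [-0.02, 1.18]

Iteration 1:
  c_1 = (-0.020000 + 1.180000)/2 = 0.580000
  f(c_1) = f(0.580000) = -0.256463
  f(a) × f(c) ≥ 0, new interval: [0.580000, 1.180000]
Iteration 2:
  c_2 = (0.580000 + 1.180000)/2 = 0.880000
  f(c_2) = f(0.880000) = 0.242849
  f(a) × f(c) < 0, new interval: [0.580000, 0.880000]
Iteration 3:
  c_3 = (0.580000 + 0.880000)/2 = 0.730000
  f(c_3) = f(0.730000) = -0.015174
  f(a) × f(c) ≥ 0, new interval: [0.730000, 0.880000]

After 3 iteration(s), the approximation is c_3 = 0.730000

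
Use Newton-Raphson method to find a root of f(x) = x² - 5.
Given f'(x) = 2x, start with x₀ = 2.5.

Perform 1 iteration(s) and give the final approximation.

f(x) = x² - 5
f'(x) = 2x
x₀ = 2.5

Newton-Raphson formula: x_{n+1} = x_n - f(x_n)/f'(x_n)

Iteration 1:
  f(2.500000) = 1.250000
  f'(2.500000) = 5.000000
  x_1 = 2.500000 - 1.250000/5.000000 = 2.250000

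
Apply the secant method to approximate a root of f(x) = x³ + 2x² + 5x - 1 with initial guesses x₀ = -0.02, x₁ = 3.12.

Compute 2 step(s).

f(x) = x³ + 2x² + 5x - 1
x₀ = -0.02, x₁ = 3.12

Secant formula: x_{n+1} = x_n - f(x_n)(x_n - x_{n-1})/(f(x_n) - f(x_{n-1}))

Iteration 1:
  f(-0.020000) = -1.099208
  f(3.120000) = 64.440128
  x_2 = 3.120000 - 64.440128×(3.120000 - (-0.020000))/(64.440128 - (-1.099208))
       = 0.032663
Iteration 2:
  f(3.120000) = 64.440128
  f(0.032663) = -0.834515
  x_3 = 0.032663 - (-0.834515)×(0.032663 - 3.120000)/(-0.834515 - 64.440128)
       = 0.072134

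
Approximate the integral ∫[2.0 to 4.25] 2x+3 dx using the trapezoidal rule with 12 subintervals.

f(x) = 2x+3
a = 2.0, b = 4.25, n = 12
h = (b - a)/n = 0.187500

Trapezoidal rule: (h/2)[f(x₀) + 2f(x₁) + 2f(x₂) + ... + f(xₙ)]

x_0 = 2.0000, f(x_0) = 7.000000, coefficient = 1
x_1 = 2.1875, f(x_1) = 7.375000, coefficient = 2
x_2 = 2.3750, f(x_2) = 7.750000, coefficient = 2
x_3 = 2.5625, f(x_3) = 8.125000, coefficient = 2
x_4 = 2.7500, f(x_4) = 8.500000, coefficient = 2
x_5 = 2.9375, f(x_5) = 8.875000, coefficient = 2
x_6 = 3.1250, f(x_6) = 9.250000, coefficient = 2
x_7 = 3.3125, f(x_7) = 9.625000, coefficient = 2
x_8 = 3.5000, f(x_8) = 10.000000, coefficient = 2
x_9 = 3.6875, f(x_9) = 10.375000, coefficient = 2
x_10 = 3.8750, f(x_10) = 10.750000, coefficient = 2
x_11 = 4.0625, f(x_11) = 11.125000, coefficient = 2
x_12 = 4.2500, f(x_12) = 11.500000, coefficient = 1

I ≈ (0.187500/2) × 222.000000 = 20.812500
Exact value: 20.812500
Error: 0.000000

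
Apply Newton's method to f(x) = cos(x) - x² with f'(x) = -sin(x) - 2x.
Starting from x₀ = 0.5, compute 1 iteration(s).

f(x) = cos(x) - x²
f'(x) = -sin(x) - 2x
x₀ = 0.5

Newton-Raphson formula: x_{n+1} = x_n - f(x_n)/f'(x_n)

Iteration 1:
  f(0.500000) = 0.627583
  f'(0.500000) = -1.479426
  x_1 = 0.500000 - 0.627583/(-1.479426) = 0.924207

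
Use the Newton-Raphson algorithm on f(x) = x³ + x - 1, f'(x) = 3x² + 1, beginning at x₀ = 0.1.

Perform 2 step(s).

f(x) = x³ + x - 1
f'(x) = 3x² + 1
x₀ = 0.1

Newton-Raphson formula: x_{n+1} = x_n - f(x_n)/f'(x_n)

Iteration 1:
  f(0.100000) = -0.899000
  f'(0.100000) = 1.030000
  x_1 = 0.100000 - (-0.899000)/1.030000 = 0.972816
Iteration 2:
  f(0.972816) = 0.893459
  f'(0.972816) = 3.839110
  x_2 = 0.972816 - 0.893459/3.839110 = 0.740090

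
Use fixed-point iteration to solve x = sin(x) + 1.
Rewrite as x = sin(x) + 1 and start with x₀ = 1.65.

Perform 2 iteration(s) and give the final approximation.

Equation: x = sin(x) + 1
Fixed-point form: x = sin(x) + 1
x₀ = 1.65

x_1 = g(1.650000) = 1.996865
x_2 = g(1.996865) = 1.910598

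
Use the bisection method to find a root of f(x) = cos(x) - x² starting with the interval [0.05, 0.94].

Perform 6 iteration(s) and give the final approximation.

f(x) = cos(x) - x²
Initial interval: [0.05, 0.94]

Iteration 1:
  c_1 = (0.050000 + 0.940000)/2 = 0.495000
  f(c_1) = f(0.495000) = 0.634944
  f(a) × f(c) ≥ 0, new interval: [0.495000, 0.940000]
Iteration 2:
  c_2 = (0.495000 + 0.940000)/2 = 0.717500
  f(c_2) = f(0.717500) = 0.238646
  f(a) × f(c) ≥ 0, new interval: [0.717500, 0.940000]
Iteration 3:
  c_3 = (0.717500 + 0.940000)/2 = 0.828750
  f(c_3) = f(0.828750) = -0.011029
  f(a) × f(c) < 0, new interval: [0.717500, 0.828750]
Iteration 4:
  c_4 = (0.717500 + 0.828750)/2 = 0.773125
  f(c_4) = f(0.773125) = 0.118009
  f(a) × f(c) ≥ 0, new interval: [0.773125, 0.828750]
Iteration 5:
  c_5 = (0.773125 + 0.828750)/2 = 0.800938
  f(c_5) = f(0.800938) = 0.054533
  f(a) × f(c) ≥ 0, new interval: [0.800938, 0.828750]
Iteration 6:
  c_6 = (0.800938 + 0.828750)/2 = 0.814844
  f(c_6) = f(0.814844) = 0.022012
  f(a) × f(c) ≥ 0, new interval: [0.814844, 0.828750]

After 6 iteration(s), the approximation is c_6 = 0.814844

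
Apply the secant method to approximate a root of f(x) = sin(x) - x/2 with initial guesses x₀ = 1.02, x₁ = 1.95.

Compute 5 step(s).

f(x) = sin(x) - x/2
x₀ = 1.02, x₁ = 1.95

Secant formula: x_{n+1} = x_n - f(x_n)(x_n - x_{n-1})/(f(x_n) - f(x_{n-1}))

Iteration 1:
  f(1.020000) = 0.342108
  f(1.950000) = -0.046040
  x_2 = 1.950000 - (-0.046040)×(1.950000 - 1.020000)/(-0.046040 - 0.342108)
       = 1.839688
Iteration 2:
  f(1.950000) = -0.046040
  f(1.839688) = 0.044222
  x_3 = 1.839688 - 0.044222×(1.839688 - 1.950000)/(0.044222 - (-0.046040))
       = 1.893733
Iteration 3:
  f(1.839688) = 0.044222
  f(1.893733) = 0.001441
  x_4 = 1.893733 - 0.001441×(1.893733 - 1.839688)/(0.001441 - 0.044222)
       = 1.895553
Iteration 4:
  f(1.893733) = 0.001441
  f(1.895553) = -0.000048
  x_5 = 1.895553 - (-0.000048)×(1.895553 - 1.893733)/(-0.000048 - 0.001441)
       = 1.895494
Iteration 5:
  f(1.895553) = -0.000048
  f(1.895494) = 0.000000
  x_6 = 1.895494 - 0.000000×(1.895494 - 1.895553)/(0.000000 - (-0.000048))
       = 1.895494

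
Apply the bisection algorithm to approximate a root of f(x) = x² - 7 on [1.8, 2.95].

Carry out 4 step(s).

f(x) = x² - 7
Initial interval: [1.8, 2.95]

Iteration 1:
  c_1 = (1.800000 + 2.950000)/2 = 2.375000
  f(c_1) = f(2.375000) = -1.359375
  f(a) × f(c) ≥ 0, new interval: [2.375000, 2.950000]
Iteration 2:
  c_2 = (2.375000 + 2.950000)/2 = 2.662500
  f(c_2) = f(2.662500) = 0.088906
  f(a) × f(c) < 0, new interval: [2.375000, 2.662500]
Iteration 3:
  c_3 = (2.375000 + 2.662500)/2 = 2.518750
  f(c_3) = f(2.518750) = -0.655898
  f(a) × f(c) ≥ 0, new interval: [2.518750, 2.662500]
Iteration 4:
  c_4 = (2.518750 + 2.662500)/2 = 2.590625
  f(c_4) = f(2.590625) = -0.288662
  f(a) × f(c) ≥ 0, new interval: [2.590625, 2.662500]

After 4 iteration(s), the approximation is c_4 = 2.590625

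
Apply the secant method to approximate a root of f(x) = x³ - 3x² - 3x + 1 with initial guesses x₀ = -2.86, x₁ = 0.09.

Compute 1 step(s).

f(x) = x³ - 3x² - 3x + 1
x₀ = -2.86, x₁ = 0.09

Secant formula: x_{n+1} = x_n - f(x_n)(x_n - x_{n-1})/(f(x_n) - f(x_{n-1}))

Iteration 1:
  f(-2.860000) = -38.352456
  f(0.090000) = 0.706429
  x_2 = 0.090000 - 0.706429×(0.090000 - (-2.860000))/(0.706429 - (-38.352456))
       = 0.036646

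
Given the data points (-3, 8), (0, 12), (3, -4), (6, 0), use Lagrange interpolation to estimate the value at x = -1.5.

Lagrange interpolation formula:
P(x) = Σ yᵢ × Lᵢ(x)
where Lᵢ(x) = Π_{j≠i} (x - xⱼ)/(xᵢ - xⱼ)

L_0(-1.5) = (-1.5 - 0)/(-3 - 0) × (-1.5 - 3)/(-3 - 3) × (-1.5 - 6)/(-3 - 6) = 0.312500
L_1(-1.5) = (-1.5 - (-3))/(0 - (-3)) × (-1.5 - 3)/(0 - 3) × (-1.5 - 6)/(0 - 6) = 0.937500
L_2(-1.5) = (-1.5 - (-3))/(3 - (-3)) × (-1.5 - 0)/(3 - 0) × (-1.5 - 6)/(3 - 6) = -0.312500
L_3(-1.5) = (-1.5 - (-3))/(6 - (-3)) × (-1.5 - 0)/(6 - 0) × (-1.5 - 3)/(6 - 3) = 0.062500

P(-1.5) = 8×L_0(-1.5) + 12×L_1(-1.5) + (-4)×L_2(-1.5) + 0×L_3(-1.5)
P(-1.5) = 15.000000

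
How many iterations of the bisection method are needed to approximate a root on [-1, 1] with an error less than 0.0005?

We need (b-a)/2^n ≤ 0.0005
(1 - (-1))/2^n ≤ 0.0005
2/2^n ≤ 0.0005
2^n ≥ 4000
n ≥ log₂(4000) = 11.97
n ≥ 12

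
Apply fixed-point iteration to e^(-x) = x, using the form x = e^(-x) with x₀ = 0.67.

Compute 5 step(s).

Equation: e^(-x) = x
Fixed-point form: x = e^(-x)
x₀ = 0.67

x_1 = g(0.670000) = 0.511709
x_2 = g(0.511709) = 0.599470
x_3 = g(0.599470) = 0.549102
x_4 = g(0.549102) = 0.577468
x_5 = g(0.577468) = 0.561318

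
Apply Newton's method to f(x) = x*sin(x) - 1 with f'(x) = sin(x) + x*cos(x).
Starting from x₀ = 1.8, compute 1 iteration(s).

f(x) = x*sin(x) - 1
f'(x) = sin(x) + x*cos(x)
x₀ = 1.8

Newton-Raphson formula: x_{n+1} = x_n - f(x_n)/f'(x_n)

Iteration 1:
  f(1.800000) = 0.752926
  f'(1.800000) = 0.564884
  x_1 = 1.800000 - 0.752926/0.564884 = 0.467114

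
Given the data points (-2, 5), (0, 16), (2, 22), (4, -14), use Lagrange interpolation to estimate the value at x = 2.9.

Lagrange interpolation formula:
P(x) = Σ yᵢ × Lᵢ(x)
where Lᵢ(x) = Π_{j≠i} (x - xⱼ)/(xᵢ - xⱼ)

L_0(2.9) = (2.9 - 0)/(-2 - 0) × (2.9 - 2)/(-2 - 2) × (2.9 - 4)/(-2 - 4) = 0.059813
L_1(2.9) = (2.9 - (-2))/(0 - (-2)) × (2.9 - 2)/(0 - 2) × (2.9 - 4)/(0 - 4) = -0.303188
L_2(2.9) = (2.9 - (-2))/(2 - (-2)) × (2.9 - 0)/(2 - 0) × (2.9 - 4)/(2 - 4) = 0.976938
L_3(2.9) = (2.9 - (-2))/(4 - (-2)) × (2.9 - 0)/(4 - 0) × (2.9 - 2)/(4 - 2) = 0.266437

P(2.9) = 5×L_0(2.9) + 16×L_1(2.9) + 22×L_2(2.9) + (-14)×L_3(2.9)
P(2.9) = 13.210563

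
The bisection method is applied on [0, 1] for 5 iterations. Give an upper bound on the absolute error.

Bisection error bound: |error| ≤ (b-a)/2^n
|error| ≤ (1 - 0)/2^5 = 1/2^5
|error| ≤ 0.0312500000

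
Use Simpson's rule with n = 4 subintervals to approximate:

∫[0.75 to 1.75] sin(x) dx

f(x) = sin(x)
a = 0.75, b = 1.75, n = 4
h = (b - a)/n = 0.250000

Simpson's rule: (h/3)[f(x₀) + 4f(x₁) + 2f(x₂) + ... + f(xₙ)]

x_0 = 0.7500, f(x_0) = 0.681639, coefficient = 1
x_1 = 1.0000, f(x_1) = 0.841471, coefficient = 4
x_2 = 1.2500, f(x_2) = 0.948985, coefficient = 2
x_3 = 1.5000, f(x_3) = 0.997495, coefficient = 4
x_4 = 1.7500, f(x_4) = 0.983986, coefficient = 1

I ≈ (0.250000/3) × 10.919458 = 0.909955
Exact value: 0.909935
Error: 0.000020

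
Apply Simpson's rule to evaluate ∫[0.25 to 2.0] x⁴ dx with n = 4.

f(x) = x⁴
a = 0.25, b = 2.0, n = 4
h = (b - a)/n = 0.437500

Simpson's rule: (h/3)[f(x₀) + 4f(x₁) + 2f(x₂) + ... + f(xₙ)]

x_0 = 0.2500, f(x_0) = 0.003906, coefficient = 1
x_1 = 0.6875, f(x_1) = 0.223404, coefficient = 4
x_2 = 1.1250, f(x_2) = 1.601807, coefficient = 2
x_3 = 1.5625, f(x_3) = 5.960464, coefficient = 4
x_4 = 2.0000, f(x_4) = 16.000000, coefficient = 1

I ≈ (0.437500/3) × 43.942993 = 6.408353
Exact value: 6.399805
Error: 0.008548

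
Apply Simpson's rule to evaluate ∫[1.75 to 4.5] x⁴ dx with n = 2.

f(x) = x⁴
a = 1.75, b = 4.5, n = 2
h = (b - a)/n = 1.375000

Simpson's rule: (h/3)[f(x₀) + 4f(x₁) + 2f(x₂) + ... + f(xₙ)]

x_0 = 1.7500, f(x_0) = 9.378906, coefficient = 1
x_1 = 3.1250, f(x_1) = 95.367432, coefficient = 4
x_2 = 4.5000, f(x_2) = 410.062500, coefficient = 1

I ≈ (1.375000/3) × 800.911133 = 367.084269
Exact value: 365.773633
Error: 1.310636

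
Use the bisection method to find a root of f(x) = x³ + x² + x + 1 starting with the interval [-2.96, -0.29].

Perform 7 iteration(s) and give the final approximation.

f(x) = x³ + x² + x + 1
Initial interval: [-2.96, -0.29]

Iteration 1:
  c_1 = (-2.960000 + (-0.290000))/2 = -1.625000
  f(c_1) = f(-1.625000) = -2.275391
  f(a) × f(c) ≥ 0, new interval: [-1.625000, -0.290000]
Iteration 2:
  c_2 = (-1.625000 + (-0.290000))/2 = -0.957500
  f(c_2) = f(-0.957500) = 0.081464
  f(a) × f(c) < 0, new interval: [-1.625000, -0.957500]
Iteration 3:
  c_3 = (-1.625000 + (-0.957500))/2 = -1.291250
  f(c_3) = f(-1.291250) = -0.776859
  f(a) × f(c) ≥ 0, new interval: [-1.291250, -0.957500]
Iteration 4:
  c_4 = (-1.291250 + (-0.957500))/2 = -1.124375
  f(c_4) = f(-1.124375) = -0.281612
  f(a) × f(c) ≥ 0, new interval: [-1.124375, -0.957500]
Iteration 5:
  c_5 = (-1.124375 + (-0.957500))/2 = -1.040938
  f(c_5) = f(-1.040938) = -0.085295
  f(a) × f(c) ≥ 0, new interval: [-1.040938, -0.957500]
Iteration 6:
  c_6 = (-1.040938 + (-0.957500))/2 = -0.999219
  f(c_6) = f(-0.999219) = 0.001561
  f(a) × f(c) < 0, new interval: [-1.040938, -0.999219]
Iteration 7:
  c_7 = (-1.040938 + (-0.999219))/2 = -1.020078
  f(c_7) = f(-1.020078) = -0.040971
  f(a) × f(c) ≥ 0, new interval: [-1.020078, -0.999219]

After 7 iteration(s), the approximation is c_7 = -1.020078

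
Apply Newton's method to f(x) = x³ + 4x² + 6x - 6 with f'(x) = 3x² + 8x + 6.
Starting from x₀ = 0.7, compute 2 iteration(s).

f(x) = x³ + 4x² + 6x - 6
f'(x) = 3x² + 8x + 6
x₀ = 0.7

Newton-Raphson formula: x_{n+1} = x_n - f(x_n)/f'(x_n)

Iteration 1:
  f(0.700000) = 0.503000
  f'(0.700000) = 13.070000
  x_1 = 0.700000 - 0.503000/13.070000 = 0.661515
Iteration 2:
  f(0.661515) = 0.008978
  f'(0.661515) = 12.604925
  x_2 = 0.661515 - 0.008978/12.604925 = 0.660803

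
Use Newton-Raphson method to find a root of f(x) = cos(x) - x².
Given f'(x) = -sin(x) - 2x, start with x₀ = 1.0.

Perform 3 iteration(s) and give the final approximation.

f(x) = cos(x) - x²
f'(x) = -sin(x) - 2x
x₀ = 1.0

Newton-Raphson formula: x_{n+1} = x_n - f(x_n)/f'(x_n)

Iteration 1:
  f(1.000000) = -0.459698
  f'(1.000000) = -2.841471
  x_1 = 1.000000 - (-0.459698)/(-2.841471) = 0.838218
Iteration 2:
  f(0.838218) = -0.033822
  f'(0.838218) = -2.419890
  x_2 = 0.838218 - (-0.033822)/(-2.419890) = 0.824242
Iteration 3:
  f(0.824242) = -0.000261
  f'(0.824242) = -2.382517
  x_3 = 0.824242 - (-0.000261)/(-2.382517) = 0.824132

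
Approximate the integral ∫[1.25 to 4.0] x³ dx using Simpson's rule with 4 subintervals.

f(x) = x³
a = 1.25, b = 4.0, n = 4
h = (b - a)/n = 0.687500

Simpson's rule: (h/3)[f(x₀) + 4f(x₁) + 2f(x₂) + ... + f(xₙ)]

x_0 = 1.2500, f(x_0) = 1.953125, coefficient = 1
x_1 = 1.9375, f(x_1) = 7.273193, coefficient = 4
x_2 = 2.6250, f(x_2) = 18.087891, coefficient = 2
x_3 = 3.3125, f(x_3) = 36.346924, coefficient = 4
x_4 = 4.0000, f(x_4) = 64.000000, coefficient = 1

I ≈ (0.687500/3) × 276.609375 = 63.389648
Exact value: 63.389648
Error: 0.000000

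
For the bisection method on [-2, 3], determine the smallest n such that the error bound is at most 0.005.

We need (b-a)/2^n ≤ 0.005
(3 - (-2))/2^n ≤ 0.005
5/2^n ≤ 0.005
2^n ≥ 1000
n ≥ log₂(1000) = 9.97
n ≥ 10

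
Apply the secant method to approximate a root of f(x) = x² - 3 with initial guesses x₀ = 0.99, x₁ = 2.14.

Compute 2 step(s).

f(x) = x² - 3
x₀ = 0.99, x₁ = 2.14

Secant formula: x_{n+1} = x_n - f(x_n)(x_n - x_{n-1})/(f(x_n) - f(x_{n-1}))

Iteration 1:
  f(0.990000) = -2.019900
  f(2.140000) = 1.579600
  x_2 = 2.140000 - 1.579600×(2.140000 - 0.990000)/(1.579600 - (-2.019900))
       = 1.635335
Iteration 2:
  f(2.140000) = 1.579600
  f(1.635335) = -0.325678
  x_3 = 1.635335 - (-0.325678)×(1.635335 - 2.140000)/(-0.325678 - 1.579600)
       = 1.721600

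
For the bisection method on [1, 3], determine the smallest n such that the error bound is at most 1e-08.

We need (b-a)/2^n ≤ 1e-08
(3 - 1)/2^n ≤ 1e-08
2/2^n ≤ 1e-08
2^n ≥ 200000000
n ≥ log₂(200000000) = 27.58
n ≥ 28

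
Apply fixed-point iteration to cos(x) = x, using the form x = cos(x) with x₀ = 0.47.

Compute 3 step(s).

Equation: cos(x) = x
Fixed-point form: x = cos(x)
x₀ = 0.47

x_1 = g(0.470000) = 0.891568
x_2 = g(0.891568) = 0.628193
x_3 = g(0.628193) = 0.809091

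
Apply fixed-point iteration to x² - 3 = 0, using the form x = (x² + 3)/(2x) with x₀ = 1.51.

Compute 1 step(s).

Equation: x² - 3 = 0
Fixed-point form: x = (x² + 3)/(2x)
x₀ = 1.51

x_1 = g(1.510000) = 1.748377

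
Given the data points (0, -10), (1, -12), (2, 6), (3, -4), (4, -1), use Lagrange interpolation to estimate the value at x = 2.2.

Lagrange interpolation formula:
P(x) = Σ yᵢ × Lᵢ(x)
where Lᵢ(x) = Π_{j≠i} (x - xⱼ)/(xᵢ - xⱼ)

L_0(2.2) = (2.2 - 1)/(0 - 1) × (2.2 - 2)/(0 - 2) × (2.2 - 3)/(0 - 3) × (2.2 - 4)/(0 - 4) = 0.014400
L_1(2.2) = (2.2 - 0)/(1 - 0) × (2.2 - 2)/(1 - 2) × (2.2 - 3)/(1 - 3) × (2.2 - 4)/(1 - 4) = -0.105600
L_2(2.2) = (2.2 - 0)/(2 - 0) × (2.2 - 1)/(2 - 1) × (2.2 - 3)/(2 - 3) × (2.2 - 4)/(2 - 4) = 0.950400
L_3(2.2) = (2.2 - 0)/(3 - 0) × (2.2 - 1)/(3 - 1) × (2.2 - 2)/(3 - 2) × (2.2 - 4)/(3 - 4) = 0.158400
L_4(2.2) = (2.2 - 0)/(4 - 0) × (2.2 - 1)/(4 - 1) × (2.2 - 2)/(4 - 2) × (2.2 - 3)/(4 - 3) = -0.017600

P(2.2) = (-10)×L_0(2.2) + (-12)×L_1(2.2) + 6×L_2(2.2) + (-4)×L_3(2.2) + (-1)×L_4(2.2)
P(2.2) = 6.209600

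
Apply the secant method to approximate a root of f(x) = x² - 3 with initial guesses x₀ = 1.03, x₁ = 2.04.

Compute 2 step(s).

f(x) = x² - 3
x₀ = 1.03, x₁ = 2.04

Secant formula: x_{n+1} = x_n - f(x_n)(x_n - x_{n-1})/(f(x_n) - f(x_{n-1}))

Iteration 1:
  f(1.030000) = -1.939100
  f(2.040000) = 1.161600
  x_2 = 2.040000 - 1.161600×(2.040000 - 1.030000)/(1.161600 - (-1.939100))
       = 1.661629
Iteration 2:
  f(2.040000) = 1.161600
  f(1.661629) = -0.238990
  x_3 = 1.661629 - (-0.238990)×(1.661629 - 2.040000)/(-0.238990 - 1.161600)
       = 1.726192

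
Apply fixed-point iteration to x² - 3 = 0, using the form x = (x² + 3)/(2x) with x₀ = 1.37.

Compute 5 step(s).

Equation: x² - 3 = 0
Fixed-point form: x = (x² + 3)/(2x)
x₀ = 1.37

x_1 = g(1.370000) = 1.779891
x_2 = g(1.779891) = 1.732694
x_3 = g(1.732694) = 1.732051
x_4 = g(1.732051) = 1.732051
x_5 = g(1.732051) = 1.732051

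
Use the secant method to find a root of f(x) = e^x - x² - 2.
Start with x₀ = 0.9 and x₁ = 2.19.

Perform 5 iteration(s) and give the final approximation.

f(x) = e^x - x² - 2
x₀ = 0.9, x₁ = 2.19

Secant formula: x_{n+1} = x_n - f(x_n)(x_n - x_{n-1})/(f(x_n) - f(x_{n-1}))

Iteration 1:
  f(0.900000) = -0.350397
  f(2.190000) = 2.139113
  x_2 = 2.190000 - 2.139113×(2.190000 - 0.900000)/(2.139113 - (-0.350397))
       = 1.081567
Iteration 2:
  f(2.190000) = 2.139113
  f(1.081567) = -0.220490
  x_3 = 1.081567 - (-0.220490)×(1.081567 - 2.190000)/(-0.220490 - 2.139113)
       = 1.185143
Iteration 3:
  f(1.081567) = -0.220490
  f(1.185143) = -0.133410
  x_4 = 1.185143 - (-0.133410)×(1.185143 - 1.081567)/(-0.133410 - (-0.220490))
       = 1.343824
Iteration 4:
  f(1.185143) = -0.133410
  f(1.343824) = 0.027813
  x_5 = 1.343824 - 0.027813×(1.343824 - 1.185143)/(0.027813 - (-0.133410))
       = 1.316450
Iteration 5:
  f(1.343824) = 0.027813
  f(1.316450) = -0.002885
  x_6 = 1.316450 - (-0.002885)×(1.316450 - 1.343824)/(-0.002885 - 0.027813)
       = 1.319022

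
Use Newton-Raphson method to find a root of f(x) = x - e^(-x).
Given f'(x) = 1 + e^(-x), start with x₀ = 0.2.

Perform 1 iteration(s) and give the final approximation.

f(x) = x - e^(-x)
f'(x) = 1 + e^(-x)
x₀ = 0.2

Newton-Raphson formula: x_{n+1} = x_n - f(x_n)/f'(x_n)

Iteration 1:
  f(0.200000) = -0.618731
  f'(0.200000) = 1.818731
  x_1 = 0.200000 - (-0.618731)/1.818731 = 0.540199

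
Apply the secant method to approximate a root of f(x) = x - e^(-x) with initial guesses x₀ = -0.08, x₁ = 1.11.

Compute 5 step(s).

f(x) = x - e^(-x)
x₀ = -0.08, x₁ = 1.11

Secant formula: x_{n+1} = x_n - f(x_n)(x_n - x_{n-1})/(f(x_n) - f(x_{n-1}))

Iteration 1:
  f(-0.080000) = -1.163287
  f(1.110000) = 0.780441
  x_2 = 1.110000 - 0.780441×(1.110000 - (-0.080000))/(0.780441 - (-1.163287))
       = 0.632194
Iteration 2:
  f(1.110000) = 0.780441
  f(0.632194) = 0.100770
  x_3 = 0.632194 - 0.100770×(0.632194 - 1.110000)/(0.100770 - 0.780441)
       = 0.561354
Iteration 3:
  f(0.632194) = 0.100770
  f(0.561354) = -0.009083
  x_4 = 0.561354 - (-0.009083)×(0.561354 - 0.632194)/(-0.009083 - 0.100770)
       = 0.567211
Iteration 4:
  f(0.561354) = -0.009083
  f(0.567211) = 0.000106
  x_5 = 0.567211 - 0.000106×(0.567211 - 0.561354)/(0.000106 - (-0.009083))
       = 0.567143
Iteration 5:
  f(0.567211) = 0.000106
  f(0.567143) = 0.000000
  x_6 = 0.567143 - 0.000000×(0.567143 - 0.567211)/(0.000000 - 0.000106)
       = 0.567143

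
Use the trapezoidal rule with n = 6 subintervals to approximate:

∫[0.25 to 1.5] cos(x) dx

f(x) = cos(x)
a = 0.25, b = 1.5, n = 6
h = (b - a)/n = 0.208333

Trapezoidal rule: (h/2)[f(x₀) + 2f(x₁) + 2f(x₂) + ... + f(xₙ)]

x_0 = 0.2500, f(x_0) = 0.968912, coefficient = 1
x_1 = 0.4583, f(x_1) = 0.896791, coefficient = 2
x_2 = 0.6667, f(x_2) = 0.785887, coefficient = 2
x_3 = 0.8750, f(x_3) = 0.640997, coefficient = 2
x_4 = 1.0833, f(x_4) = 0.468386, coefficient = 2
x_5 = 1.2917, f(x_5) = 0.275519, coefficient = 2
x_6 = 1.5000, f(x_6) = 0.070737, coefficient = 1

I ≈ (0.208333/2) × 7.174810 = 0.747376
Exact value: 0.750091
Error: 0.002715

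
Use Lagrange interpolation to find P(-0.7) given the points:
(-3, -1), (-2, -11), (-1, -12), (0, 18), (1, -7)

Lagrange interpolation formula:
P(x) = Σ yᵢ × Lᵢ(x)
where Lᵢ(x) = Π_{j≠i} (x - xⱼ)/(xᵢ - xⱼ)

L_0(-0.7) = (-0.7 - (-2))/(-3 - (-2)) × (-0.7 - (-1))/(-3 - (-1)) × (-0.7 - 0)/(-3 - 0) × (-0.7 - 1)/(-3 - 1) = 0.019338
L_1(-0.7) = (-0.7 - (-3))/(-2 - (-3)) × (-0.7 - (-1))/(-2 - (-1)) × (-0.7 - 0)/(-2 - 0) × (-0.7 - 1)/(-2 - 1) = -0.136850
L_2(-0.7) = (-0.7 - (-3))/(-1 - (-3)) × (-0.7 - (-2))/(-1 - (-2)) × (-0.7 - 0)/(-1 - 0) × (-0.7 - 1)/(-1 - 1) = 0.889525
L_3(-0.7) = (-0.7 - (-3))/(0 - (-3)) × (-0.7 - (-2))/(0 - (-2)) × (-0.7 - (-1))/(0 - (-1)) × (-0.7 - 1)/(0 - 1) = 0.254150
L_4(-0.7) = (-0.7 - (-3))/(1 - (-3)) × (-0.7 - (-2))/(1 - (-2)) × (-0.7 - (-1))/(1 - (-1)) × (-0.7 - 0)/(1 - 0) = -0.026163

P(-0.7) = (-1)×L_0(-0.7) + (-11)×L_1(-0.7) + (-12)×L_2(-0.7) + 18×L_3(-0.7) + (-7)×L_4(-0.7)
P(-0.7) = -4.430450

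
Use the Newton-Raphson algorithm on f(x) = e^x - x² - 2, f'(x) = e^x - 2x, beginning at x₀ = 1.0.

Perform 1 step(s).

f(x) = e^x - x² - 2
f'(x) = e^x - 2x
x₀ = 1.0

Newton-Raphson formula: x_{n+1} = x_n - f(x_n)/f'(x_n)

Iteration 1:
  f(1.000000) = -0.281718
  f'(1.000000) = 0.718282
  x_1 = 1.000000 - (-0.281718)/0.718282 = 1.392211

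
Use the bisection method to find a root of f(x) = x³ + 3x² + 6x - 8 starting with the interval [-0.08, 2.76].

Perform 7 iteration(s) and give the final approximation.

f(x) = x³ + 3x² + 6x - 8
Initial interval: [-0.08, 2.76]

Iteration 1:
  c_1 = (-0.080000 + 2.760000)/2 = 1.340000
  f(c_1) = f(1.340000) = 7.832904
  f(a) × f(c) < 0, new interval: [-0.080000, 1.340000]
Iteration 2:
  c_2 = (-0.080000 + 1.340000)/2 = 0.630000
  f(c_2) = f(0.630000) = -2.779253
  f(a) × f(c) ≥ 0, new interval: [0.630000, 1.340000]
Iteration 3:
  c_3 = (0.630000 + 1.340000)/2 = 0.985000
  f(c_3) = f(0.985000) = 1.776347
  f(a) × f(c) < 0, new interval: [0.630000, 0.985000]
Iteration 4:
  c_4 = (0.630000 + 0.985000)/2 = 0.807500
  f(c_4) = f(0.807500) = -0.672296
  f(a) × f(c) ≥ 0, new interval: [0.807500, 0.985000]
Iteration 5:
  c_5 = (0.807500 + 0.985000)/2 = 0.896250
  f(c_5) = f(0.896250) = 0.507218
  f(a) × f(c) < 0, new interval: [0.807500, 0.896250]
Iteration 6:
  c_6 = (0.807500 + 0.896250)/2 = 0.851875
  f(c_6) = f(0.851875) = -0.093479
  f(a) × f(c) ≥ 0, new interval: [0.851875, 0.896250]
Iteration 7:
  c_7 = (0.851875 + 0.896250)/2 = 0.874062
  f(c_7) = f(0.874062) = 0.204102
  f(a) × f(c) < 0, new interval: [0.851875, 0.874062]

After 7 iteration(s), the approximation is c_7 = 0.874062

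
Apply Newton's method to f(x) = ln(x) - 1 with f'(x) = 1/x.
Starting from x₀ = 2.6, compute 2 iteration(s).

f(x) = ln(x) - 1
f'(x) = 1/x
x₀ = 2.6

Newton-Raphson formula: x_{n+1} = x_n - f(x_n)/f'(x_n)

Iteration 1:
  f(2.600000) = -0.044489
  f'(2.600000) = 0.384615
  x_1 = 2.600000 - (-0.044489)/0.384615 = 2.715670
Iteration 2:
  f(2.715670) = -0.000961
  f'(2.715670) = 0.368233
  x_2 = 2.715670 - (-0.000961)/0.368233 = 2.718281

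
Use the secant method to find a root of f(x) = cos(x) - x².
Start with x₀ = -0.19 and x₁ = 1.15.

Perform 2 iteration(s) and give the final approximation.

f(x) = cos(x) - x²
x₀ = -0.19, x₁ = 1.15

Secant formula: x_{n+1} = x_n - f(x_n)(x_n - x_{n-1})/(f(x_n) - f(x_{n-1}))

Iteration 1:
  f(-0.190000) = 0.945904
  f(1.150000) = -0.914013
  x_2 = 1.150000 - (-0.914013)×(1.150000 - (-0.190000))/(-0.914013 - 0.945904)
       = 0.491488
Iteration 2:
  f(1.150000) = -0.914013
  f(0.491488) = 0.640071
  x_3 = 0.491488 - 0.640071×(0.491488 - 1.150000)/(0.640071 - (-0.914013))
       = 0.762705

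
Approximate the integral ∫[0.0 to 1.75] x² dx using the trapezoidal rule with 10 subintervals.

f(x) = x²
a = 0.0, b = 1.75, n = 10
h = (b - a)/n = 0.175000

Trapezoidal rule: (h/2)[f(x₀) + 2f(x₁) + 2f(x₂) + ... + f(xₙ)]

x_0 = 0.0000, f(x_0) = 0.000000, coefficient = 1
x_1 = 0.1750, f(x_1) = 0.030625, coefficient = 2
x_2 = 0.3500, f(x_2) = 0.122500, coefficient = 2
x_3 = 0.5250, f(x_3) = 0.275625, coefficient = 2
x_4 = 0.7000, f(x_4) = 0.490000, coefficient = 2
x_5 = 0.8750, f(x_5) = 0.765625, coefficient = 2
x_6 = 1.0500, f(x_6) = 1.102500, coefficient = 2
x_7 = 1.2250, f(x_7) = 1.500625, coefficient = 2
x_8 = 1.4000, f(x_8) = 1.960000, coefficient = 2
x_9 = 1.5750, f(x_9) = 2.480625, coefficient = 2
x_10 = 1.7500, f(x_10) = 3.062500, coefficient = 1

I ≈ (0.175000/2) × 20.518750 = 1.795391
Exact value: 1.786458
Error: 0.008932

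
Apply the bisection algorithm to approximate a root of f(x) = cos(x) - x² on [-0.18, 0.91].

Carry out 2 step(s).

f(x) = cos(x) - x²
Initial interval: [-0.18, 0.91]

Iteration 1:
  c_1 = (-0.180000 + 0.910000)/2 = 0.365000
  f(c_1) = f(0.365000) = 0.800899
  f(a) × f(c) ≥ 0, new interval: [0.365000, 0.910000]
Iteration 2:
  c_2 = (0.365000 + 0.910000)/2 = 0.637500
  f(c_2) = f(0.637500) = 0.397180
  f(a) × f(c) ≥ 0, new interval: [0.637500, 0.910000]

After 2 iteration(s), the approximation is c_2 = 0.637500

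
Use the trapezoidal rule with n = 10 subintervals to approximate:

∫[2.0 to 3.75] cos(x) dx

f(x) = cos(x)
a = 2.0, b = 3.75, n = 10
h = (b - a)/n = 0.175000

Trapezoidal rule: (h/2)[f(x₀) + 2f(x₁) + 2f(x₂) + ... + f(xₙ)]

x_0 = 2.0000, f(x_0) = -0.416147, coefficient = 1
x_1 = 2.1750, f(x_1) = -0.568107, coefficient = 2
x_2 = 2.3500, f(x_2) = -0.702713, coefficient = 2
x_3 = 2.5250, f(x_3) = -0.815854, coefficient = 2
x_4 = 2.7000, f(x_4) = -0.904072, coefficient = 2
x_5 = 2.8750, f(x_5) = -0.964674, coefficient = 2
x_6 = 3.0500, f(x_6) = -0.995808, coefficient = 2
x_7 = 3.2250, f(x_7) = -0.996524, coefficient = 2
x_8 = 3.4000, f(x_8) = -0.966798, coefficient = 2
x_9 = 3.5750, f(x_9) = -0.907540, coefficient = 2
x_10 = 3.7500, f(x_10) = -0.820559, coefficient = 1

I ≈ (0.175000/2) × -16.880886 = -1.477078
Exact value: -1.480859
Error: 0.003781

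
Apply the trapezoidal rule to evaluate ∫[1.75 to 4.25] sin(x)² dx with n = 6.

f(x) = sin(x)²
a = 1.75, b = 4.25, n = 6
h = (b - a)/n = 0.416667

Trapezoidal rule: (h/2)[f(x₀) + 2f(x₁) + 2f(x₂) + ... + f(xₙ)]

x_0 = 1.7500, f(x_0) = 0.968228, coefficient = 1
x_1 = 2.1667, f(x_1) = 0.685022, coefficient = 2
x_2 = 2.5833, f(x_2) = 0.280593, coefficient = 2
x_3 = 3.0000, f(x_3) = 0.019915, coefficient = 2
x_4 = 3.4167, f(x_4) = 0.073776, coefficient = 2
x_5 = 3.8333, f(x_5) = 0.406889, coefficient = 2
x_6 = 4.2500, f(x_6) = 0.801006, coefficient = 1

I ≈ (0.416667/2) × 4.701625 = 0.979505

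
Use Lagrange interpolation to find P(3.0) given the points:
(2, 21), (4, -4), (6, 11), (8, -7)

Lagrange interpolation formula:
P(x) = Σ yᵢ × Lᵢ(x)
where Lᵢ(x) = Π_{j≠i} (x - xⱼ)/(xᵢ - xⱼ)

L_0(3.0) = (3.0 - 4)/(2 - 4) × (3.0 - 6)/(2 - 6) × (3.0 - 8)/(2 - 8) = 0.312500
L_1(3.0) = (3.0 - 2)/(4 - 2) × (3.0 - 6)/(4 - 6) × (3.0 - 8)/(4 - 8) = 0.937500
L_2(3.0) = (3.0 - 2)/(6 - 2) × (3.0 - 4)/(6 - 4) × (3.0 - 8)/(6 - 8) = -0.312500
L_3(3.0) = (3.0 - 2)/(8 - 2) × (3.0 - 4)/(8 - 4) × (3.0 - 6)/(8 - 6) = 0.062500

P(3.0) = 21×L_0(3.0) + (-4)×L_1(3.0) + 11×L_2(3.0) + (-7)×L_3(3.0)
P(3.0) = -1.062500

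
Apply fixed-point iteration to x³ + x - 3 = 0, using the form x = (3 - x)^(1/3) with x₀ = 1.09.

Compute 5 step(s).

Equation: x³ + x - 3 = 0
Fixed-point form: x = (3 - x)^(1/3)
x₀ = 1.09

x_1 = g(1.090000) = 1.240731
x_2 = g(1.240731) = 1.207195
x_3 = g(1.207195) = 1.214817
x_4 = g(1.214817) = 1.213093
x_5 = g(1.213093) = 1.213484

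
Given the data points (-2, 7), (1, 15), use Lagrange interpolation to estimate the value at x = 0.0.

Lagrange interpolation formula:
P(x) = Σ yᵢ × Lᵢ(x)
where Lᵢ(x) = Π_{j≠i} (x - xⱼ)/(xᵢ - xⱼ)

L_0(0.0) = (0.0 - 1)/(-2 - 1) = 0.333333
L_1(0.0) = (0.0 - (-2))/(1 - (-2)) = 0.666667

P(0.0) = 7×L_0(0.0) + 15×L_1(0.0)
P(0.0) = 12.333333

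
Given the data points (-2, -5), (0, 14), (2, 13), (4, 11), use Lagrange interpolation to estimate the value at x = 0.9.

Lagrange interpolation formula:
P(x) = Σ yᵢ × Lᵢ(x)
where Lᵢ(x) = Π_{j≠i} (x - xⱼ)/(xᵢ - xⱼ)

L_0(0.9) = (0.9 - 0)/(-2 - 0) × (0.9 - 2)/(-2 - 2) × (0.9 - 4)/(-2 - 4) = -0.063938
L_1(0.9) = (0.9 - (-2))/(0 - (-2)) × (0.9 - 2)/(0 - 2) × (0.9 - 4)/(0 - 4) = 0.618062
L_2(0.9) = (0.9 - (-2))/(2 - (-2)) × (0.9 - 0)/(2 - 0) × (0.9 - 4)/(2 - 4) = 0.505687
L_3(0.9) = (0.9 - (-2))/(4 - (-2)) × (0.9 - 0)/(4 - 0) × (0.9 - 2)/(4 - 2) = -0.059813

P(0.9) = (-5)×L_0(0.9) + 14×L_1(0.9) + 13×L_2(0.9) + 11×L_3(0.9)
P(0.9) = 14.888562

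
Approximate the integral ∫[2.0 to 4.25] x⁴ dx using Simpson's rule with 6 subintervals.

f(x) = x⁴
a = 2.0, b = 4.25, n = 6
h = (b - a)/n = 0.375000

Simpson's rule: (h/3)[f(x₀) + 4f(x₁) + 2f(x₂) + ... + f(xₙ)]

x_0 = 2.0000, f(x_0) = 16.000000, coefficient = 1
x_1 = 2.3750, f(x_1) = 31.816650, coefficient = 4
x_2 = 2.7500, f(x_2) = 57.191406, coefficient = 2
x_3 = 3.1250, f(x_3) = 95.367432, coefficient = 4
x_4 = 3.5000, f(x_4) = 150.062500, coefficient = 2
x_5 = 3.8750, f(x_5) = 225.468994, coefficient = 4
x_6 = 4.2500, f(x_6) = 326.253906, coefficient = 1

I ≈ (0.375000/3) × 2167.374023 = 270.921753
Exact value: 270.915820
Error: 0.005933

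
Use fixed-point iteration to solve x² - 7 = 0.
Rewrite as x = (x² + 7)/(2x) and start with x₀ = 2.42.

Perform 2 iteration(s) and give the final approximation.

Equation: x² - 7 = 0
Fixed-point form: x = (x² + 7)/(2x)
x₀ = 2.42

x_1 = g(2.420000) = 2.656281
x_2 = g(2.656281) = 2.645772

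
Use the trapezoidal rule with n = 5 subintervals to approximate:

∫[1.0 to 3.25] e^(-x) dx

f(x) = e^(-x)
a = 1.0, b = 3.25, n = 5
h = (b - a)/n = 0.450000

Trapezoidal rule: (h/2)[f(x₀) + 2f(x₁) + 2f(x₂) + ... + f(xₙ)]

x_0 = 1.0000, f(x_0) = 0.367879, coefficient = 1
x_1 = 1.4500, f(x_1) = 0.234570, coefficient = 2
x_2 = 1.9000, f(x_2) = 0.149569, coefficient = 2
x_3 = 2.3500, f(x_3) = 0.095369, coefficient = 2
x_4 = 2.8000, f(x_4) = 0.060810, coefficient = 2
x_5 = 3.2500, f(x_5) = 0.038774, coefficient = 1

I ≈ (0.450000/2) × 1.487290 = 0.334640
Exact value: 0.329105
Error: 0.005535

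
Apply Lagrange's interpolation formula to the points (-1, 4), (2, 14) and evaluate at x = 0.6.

Lagrange interpolation formula:
P(x) = Σ yᵢ × Lᵢ(x)
where Lᵢ(x) = Π_{j≠i} (x - xⱼ)/(xᵢ - xⱼ)

L_0(0.6) = (0.6 - 2)/(-1 - 2) = 0.466667
L_1(0.6) = (0.6 - (-1))/(2 - (-1)) = 0.533333

P(0.6) = 4×L_0(0.6) + 14×L_1(0.6)
P(0.6) = 9.333333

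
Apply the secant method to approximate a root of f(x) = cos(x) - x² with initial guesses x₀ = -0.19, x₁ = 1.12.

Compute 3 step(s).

f(x) = cos(x) - x²
x₀ = -0.19, x₁ = 1.12

Secant formula: x_{n+1} = x_n - f(x_n)(x_n - x_{n-1})/(f(x_n) - f(x_{n-1}))

Iteration 1:
  f(-0.190000) = 0.945904
  f(1.120000) = -0.818718
  x_2 = 1.120000 - (-0.818718)×(1.120000 - (-0.190000))/(-0.818718 - 0.945904)
       = 0.512210
Iteration 2:
  f(1.120000) = -0.818718
  f(0.512210) = 0.609305
  x_3 = 0.512210 - 0.609305×(0.512210 - 1.120000)/(0.609305 - (-0.818718))
       = 0.771540
Iteration 3:
  f(0.512210) = 0.609305
  f(0.771540) = 0.121564
  x_4 = 0.771540 - 0.121564×(0.771540 - 0.512210)/(0.121564 - 0.609305)
       = 0.836175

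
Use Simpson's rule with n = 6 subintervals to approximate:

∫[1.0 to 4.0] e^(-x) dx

f(x) = e^(-x)
a = 1.0, b = 4.0, n = 6
h = (b - a)/n = 0.500000

Simpson's rule: (h/3)[f(x₀) + 4f(x₁) + 2f(x₂) + ... + f(xₙ)]

x_0 = 1.0000, f(x_0) = 0.367879, coefficient = 1
x_1 = 1.5000, f(x_1) = 0.223130, coefficient = 4
x_2 = 2.0000, f(x_2) = 0.135335, coefficient = 2
x_3 = 2.5000, f(x_3) = 0.082085, coefficient = 4
x_4 = 3.0000, f(x_4) = 0.049787, coefficient = 2
x_5 = 3.5000, f(x_5) = 0.030197, coefficient = 4
x_6 = 4.0000, f(x_6) = 0.018316, coefficient = 1

I ≈ (0.500000/3) × 2.098090 = 0.349682
Exact value: 0.349564
Error: 0.000118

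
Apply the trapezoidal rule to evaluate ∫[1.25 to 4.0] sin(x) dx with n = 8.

f(x) = sin(x)
a = 1.25, b = 4.0, n = 8
h = (b - a)/n = 0.343750

Trapezoidal rule: (h/2)[f(x₀) + 2f(x₁) + 2f(x₂) + ... + f(xₙ)]

x_0 = 1.2500, f(x_0) = 0.948985, coefficient = 1
x_1 = 1.5938, f(x_1) = 0.999737, coefficient = 2
x_2 = 1.9375, f(x_2) = 0.933514, coefficient = 2
x_3 = 2.2812, f(x_3) = 0.758066, coefficient = 2
x_4 = 2.6250, f(x_4) = 0.493920, coefficient = 2
x_5 = 2.9688, f(x_5) = 0.171983, coefficient = 2
x_6 = 3.3125, f(x_6) = -0.170077, coefficient = 2
x_7 = 3.6562, f(x_7) = -0.492237, coefficient = 2
x_8 = 4.0000, f(x_8) = -0.756802, coefficient = 1

I ≈ (0.343750/2) × 5.581997 = 0.959406
Exact value: 0.968966
Error: 0.009560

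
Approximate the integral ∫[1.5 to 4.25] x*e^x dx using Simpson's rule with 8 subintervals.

f(x) = x*e^x
a = 1.5, b = 4.25, n = 8
h = (b - a)/n = 0.343750

Simpson's rule: (h/3)[f(x₀) + 4f(x₁) + 2f(x₂) + ... + f(xₙ)]

x_0 = 1.5000, f(x_0) = 6.722534, coefficient = 1
x_1 = 1.8438, f(x_1) = 11.652859, coefficient = 4
x_2 = 2.1875, f(x_2) = 19.496975, coefficient = 2
x_3 = 2.5312, f(x_3) = 31.815807, coefficient = 4
x_4 = 2.8750, f(x_4) = 50.960594, coefficient = 2
x_5 = 3.2188, f(x_5) = 80.458626, coefficient = 4
x_6 = 3.5625, f(x_6) = 125.582454, coefficient = 2
x_7 = 3.9062, f(x_7) = 194.188208, coefficient = 4
x_8 = 4.2500, f(x_8) = 297.948002, coefficient = 1

I ≈ (0.343750/3) × 1969.212583 = 225.638942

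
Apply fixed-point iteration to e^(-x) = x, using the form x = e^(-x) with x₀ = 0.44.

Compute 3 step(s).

Equation: e^(-x) = x
Fixed-point form: x = e^(-x)
x₀ = 0.44

x_1 = g(0.440000) = 0.644036
x_2 = g(0.644036) = 0.525168
x_3 = g(0.525168) = 0.591456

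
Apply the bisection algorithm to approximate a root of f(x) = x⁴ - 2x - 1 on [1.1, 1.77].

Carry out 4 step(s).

f(x) = x⁴ - 2x - 1
Initial interval: [1.1, 1.77]

Iteration 1:
  c_1 = (1.100000 + 1.770000)/2 = 1.435000
  f(c_1) = f(1.435000) = 0.370408
  f(a) × f(c) < 0, new interval: [1.100000, 1.435000]
Iteration 2:
  c_2 = (1.100000 + 1.435000)/2 = 1.267500
  f(c_2) = f(1.267500) = -0.953977
  f(a) × f(c) ≥ 0, new interval: [1.267500, 1.435000]
Iteration 3:
  c_3 = (1.267500 + 1.435000)/2 = 1.351250
  f(c_3) = f(1.351250) = -0.368675
  f(a) × f(c) ≥ 0, new interval: [1.351250, 1.435000]
Iteration 4:
  c_4 = (1.351250 + 1.435000)/2 = 1.393125
  f(c_4) = f(1.393125) = -0.019556
  f(a) × f(c) ≥ 0, new interval: [1.393125, 1.435000]

After 4 iteration(s), the approximation is c_4 = 1.393125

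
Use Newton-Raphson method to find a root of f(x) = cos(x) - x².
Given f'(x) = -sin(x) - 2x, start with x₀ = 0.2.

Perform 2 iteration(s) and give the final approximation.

f(x) = cos(x) - x²
f'(x) = -sin(x) - 2x
x₀ = 0.2

Newton-Raphson formula: x_{n+1} = x_n - f(x_n)/f'(x_n)

Iteration 1:
  f(0.200000) = 0.940067
  f'(0.200000) = -0.598669
  x_1 = 0.200000 - 0.940067/(-0.598669) = 1.770260
Iteration 2:
  f(1.770260) = -3.331965
  f'(1.770260) = -4.520693
  x_2 = 1.770260 - (-3.331965)/(-4.520693) = 1.033213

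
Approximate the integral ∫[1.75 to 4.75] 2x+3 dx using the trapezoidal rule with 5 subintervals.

f(x) = 2x+3
a = 1.75, b = 4.75, n = 5
h = (b - a)/n = 0.600000

Trapezoidal rule: (h/2)[f(x₀) + 2f(x₁) + 2f(x₂) + ... + f(xₙ)]

x_0 = 1.7500, f(x_0) = 6.500000, coefficient = 1
x_1 = 2.3500, f(x_1) = 7.700000, coefficient = 2
x_2 = 2.9500, f(x_2) = 8.900000, coefficient = 2
x_3 = 3.5500, f(x_3) = 10.100000, coefficient = 2
x_4 = 4.1500, f(x_4) = 11.300000, coefficient = 2
x_5 = 4.7500, f(x_5) = 12.500000, coefficient = 1

I ≈ (0.600000/2) × 95.000000 = 28.500000
Exact value: 28.500000
Error: 0.000000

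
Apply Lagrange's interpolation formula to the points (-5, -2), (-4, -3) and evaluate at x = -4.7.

Lagrange interpolation formula:
P(x) = Σ yᵢ × Lᵢ(x)
where Lᵢ(x) = Π_{j≠i} (x - xⱼ)/(xᵢ - xⱼ)

L_0(-4.7) = (-4.7 - (-4))/(-5 - (-4)) = 0.700000
L_1(-4.7) = (-4.7 - (-5))/(-4 - (-5)) = 0.300000

P(-4.7) = (-2)×L_0(-4.7) + (-3)×L_1(-4.7)
P(-4.7) = -2.300000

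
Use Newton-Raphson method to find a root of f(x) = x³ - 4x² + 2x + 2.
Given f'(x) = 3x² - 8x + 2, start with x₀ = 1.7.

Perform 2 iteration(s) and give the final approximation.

f(x) = x³ - 4x² + 2x + 2
f'(x) = 3x² - 8x + 2
x₀ = 1.7

Newton-Raphson formula: x_{n+1} = x_n - f(x_n)/f'(x_n)

Iteration 1:
  f(1.700000) = -1.247000
  f'(1.700000) = -2.930000
  x_1 = 1.700000 - (-1.247000)/(-2.930000) = 1.274403
Iteration 2:
  f(1.274403) = 0.122157
  f'(1.274403) = -3.322915
  x_2 = 1.274403 - 0.122157/(-3.322915) = 1.311165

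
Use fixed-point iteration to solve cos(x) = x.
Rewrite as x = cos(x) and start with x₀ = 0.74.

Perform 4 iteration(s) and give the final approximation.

Equation: cos(x) = x
Fixed-point form: x = cos(x)
x₀ = 0.74

x_1 = g(0.740000) = 0.738469
x_2 = g(0.738469) = 0.739500
x_3 = g(0.739500) = 0.738805
x_4 = g(0.738805) = 0.739274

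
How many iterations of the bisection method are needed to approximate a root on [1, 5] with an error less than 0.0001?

We need (b-a)/2^n ≤ 0.0001
(5 - 1)/2^n ≤ 0.0001
4/2^n ≤ 0.0001
2^n ≥ 40000
n ≥ log₂(40000) = 15.29
n ≥ 16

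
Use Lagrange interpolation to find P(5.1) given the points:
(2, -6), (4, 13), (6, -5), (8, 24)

Lagrange interpolation formula:
P(x) = Σ yᵢ × Lᵢ(x)
where Lᵢ(x) = Π_{j≠i} (x - xⱼ)/(xᵢ - xⱼ)

L_0(5.1) = (5.1 - 4)/(2 - 4) × (5.1 - 6)/(2 - 6) × (5.1 - 8)/(2 - 8) = -0.059813
L_1(5.1) = (5.1 - 2)/(4 - 2) × (5.1 - 6)/(4 - 6) × (5.1 - 8)/(4 - 8) = 0.505688
L_2(5.1) = (5.1 - 2)/(6 - 2) × (5.1 - 4)/(6 - 4) × (5.1 - 8)/(6 - 8) = 0.618062
L_3(5.1) = (5.1 - 2)/(8 - 2) × (5.1 - 4)/(8 - 4) × (5.1 - 6)/(8 - 6) = -0.063938

P(5.1) = (-6)×L_0(5.1) + 13×L_1(5.1) + (-5)×L_2(5.1) + 24×L_3(5.1)
P(5.1) = 2.308000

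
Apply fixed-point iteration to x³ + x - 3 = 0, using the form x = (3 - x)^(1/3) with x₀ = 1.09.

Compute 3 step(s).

Equation: x³ + x - 3 = 0
Fixed-point form: x = (3 - x)^(1/3)
x₀ = 1.09

x_1 = g(1.090000) = 1.240731
x_2 = g(1.240731) = 1.207195
x_3 = g(1.207195) = 1.214817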